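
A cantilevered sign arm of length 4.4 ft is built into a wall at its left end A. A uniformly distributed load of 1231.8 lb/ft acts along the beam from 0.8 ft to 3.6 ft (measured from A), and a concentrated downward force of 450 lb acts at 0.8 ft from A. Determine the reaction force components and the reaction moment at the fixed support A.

A_x = 0, A_y = 3899 lb, M_A = 7948 lb·ft

Resultant of the distributed load: 1231.8 × 2.8 = 3449.04 lb at 2.2 ft from A.
ΣF_x = 0: A_x = 0.
ΣF_y = 0: A_y − 1231.8·2.8 − 450 = 0 → A_y = 3899 lb.
ΣM about A: M_A − (1231.8·2.8)·2.2 − 450·0.8 = 0 → M_A = 7948 lb·ft.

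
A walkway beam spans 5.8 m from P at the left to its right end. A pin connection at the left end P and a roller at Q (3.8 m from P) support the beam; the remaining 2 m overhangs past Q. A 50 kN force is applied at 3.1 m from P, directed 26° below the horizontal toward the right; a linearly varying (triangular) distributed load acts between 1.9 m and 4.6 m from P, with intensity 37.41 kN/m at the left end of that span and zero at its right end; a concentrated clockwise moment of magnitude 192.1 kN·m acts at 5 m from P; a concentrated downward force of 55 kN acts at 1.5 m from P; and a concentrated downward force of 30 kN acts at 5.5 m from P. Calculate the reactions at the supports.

P_x = -44.94 kN, P_y = -13.36 kN, Q_y = 170.8 kN

Resultant of the triangular load: ½ × 37.41 × 2.7 = 50.5035 kN, acting at 2.8 m from P (one-third of the span from the peak).
Taking moments about P: Q_y·3.8 − 50·sin26°·3.1 − (½·37.41·2.7)·2.8 − 192.1 − 55·1.5 − 30·5.5 = 0 → Q_y = 648.957/3.8 = 170.778 ≈ 170.8 kN.
ΣF_y = 0: P_y + 170.778 − 50·sin26° − ½·37.41·2.7 − 55 − 30 = 0 → P_y = -13.36 kN.
ΣF_x = 0: P_x + 50·cos26° = 0 → P_x = -44.94 kN.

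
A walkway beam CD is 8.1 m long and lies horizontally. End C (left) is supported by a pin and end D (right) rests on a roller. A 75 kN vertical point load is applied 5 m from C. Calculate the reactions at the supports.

ΣM about C: D_y·8.1 − 75·5 = 0 → D_y = 375/8.1 = 46.2963 ≈ 46.30 kN.
ΣF_y = 0: C_y + 46.2963 − 75 = 0 → C_y = 28.70 kN.
ΣF_x = 0: no horizontal applied forces, so C_x = 0.

C_x = 0, C_y = 28.70 kN, D_y = 46.30 kN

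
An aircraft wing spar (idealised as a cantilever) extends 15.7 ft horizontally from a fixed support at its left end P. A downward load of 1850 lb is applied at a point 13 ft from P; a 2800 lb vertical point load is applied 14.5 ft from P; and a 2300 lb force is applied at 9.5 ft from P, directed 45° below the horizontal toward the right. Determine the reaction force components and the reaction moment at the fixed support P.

P_x = -1626 lb, P_y = 6276 lb, M_P = 80100 lb·ft

ΣF_x = 0: P_x + 2300·cos45° = 0 → P_x = -1626 lb.
ΣF_y = 0: P_y − 1850 − 2800 − 2300·sin45° = 0 → P_y = 6276 lb.
ΣM about P: M_P − 1850·13 − 2800·14.5 − 2300·sin45°·9.5 = 0 → M_P = 80100 lb·ft.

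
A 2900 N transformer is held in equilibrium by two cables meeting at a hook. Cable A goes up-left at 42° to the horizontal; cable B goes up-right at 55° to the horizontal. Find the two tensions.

T_A = 1676 N, T_B = 2171 N

ΣF_x = 0: −T_A·cos42° + T_B·cos55° = 0 → T_B = 1.29563·T_A.
ΣF_y = 0: T_A·sin42° + T_B·sin55° = 2900.
Substitute: T_A·(0.669131 + 1.29563·0.819152) = 2900 → T_A = 1675.87 ≈ 1676 N.
Then T_B = 1.29563 × 1675.87 = 2171 N.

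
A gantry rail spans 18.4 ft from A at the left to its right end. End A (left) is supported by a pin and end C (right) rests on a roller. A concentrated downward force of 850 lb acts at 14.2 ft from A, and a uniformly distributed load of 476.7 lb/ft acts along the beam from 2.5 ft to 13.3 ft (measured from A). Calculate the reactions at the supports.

Resultant of the distributed load: 476.7 × 10.8 = 5148.36 lb at 7.9 ft from A.
Taking moments about A: C_y·18.4 − 850·14.2 − (476.7·10.8)·7.9 = 0 → C_y = 52742.044/18.4 = 2866.42 ≈ 2866 lb.
ΣF_y = 0: A_y + 2866.42 − 850 − 476.7·10.8 = 0 → A_y = 3132 lb.
ΣF_x = 0: no horizontal applied forces, so A_x = 0.

A_x = 0, A_y = 3132 lb, C_y = 2866 lb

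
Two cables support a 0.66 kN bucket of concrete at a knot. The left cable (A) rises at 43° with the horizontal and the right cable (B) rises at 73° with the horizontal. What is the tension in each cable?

T_A = 0.2147 kN, T_B = 0.5370 kN

ΣF_x = 0: −T_A·cos43° + T_B·cos73° = 0 → T_B = 2.50145·T_A.
ΣF_y = 0: T_A·sin43° + T_B·sin73° = 0.66.
Substitute: T_A·(0.681998 + 2.50145·0.956305) = 0.66 → T_A = 0.214694 ≈ 0.2147 kN.
Then T_B = 2.50145 × 0.214694 = 0.5370 kN.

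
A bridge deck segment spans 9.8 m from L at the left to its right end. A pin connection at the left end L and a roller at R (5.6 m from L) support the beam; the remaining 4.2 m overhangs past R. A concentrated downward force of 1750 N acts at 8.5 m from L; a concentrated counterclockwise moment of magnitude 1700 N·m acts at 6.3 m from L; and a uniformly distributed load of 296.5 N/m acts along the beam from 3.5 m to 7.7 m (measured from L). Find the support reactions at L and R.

Resultant of the distributed load: 296.5 × 4.2 = 1245.3 N at 5.6 m from L.
Taking moments about L: R_y·5.6 − 1750·8.5 + 1700 − (296.5·4.2)·5.6 = 0 → R_y = 20148.68/5.6 = 3597.98 ≈ 3598 N.
ΣF_y = 0: L_y + 3597.98 − 1750 − 296.5·4.2 = 0 → L_y = -602.7 N.
ΣF_x = 0: no horizontal applied forces, so L_x = 0.

L_x = 0, L_y = -602.7 N, R_y = 3598 N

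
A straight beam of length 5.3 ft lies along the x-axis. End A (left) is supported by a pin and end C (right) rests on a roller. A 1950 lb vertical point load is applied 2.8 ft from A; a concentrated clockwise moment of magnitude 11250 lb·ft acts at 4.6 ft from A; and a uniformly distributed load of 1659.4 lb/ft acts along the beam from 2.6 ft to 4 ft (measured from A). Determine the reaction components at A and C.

Resultant of the distributed load: 1659.4 × 1.4 = 2323.16 lb at 3.3 ft from A.
Taking moments about A: C_y·5.3 − 1950·2.8 − 11250 − (1659.4·1.4)·3.3 = 0 → C_y = 24376.428/5.3 = 4599.33 ≈ 4599 lb.
ΣF_y = 0: A_y + 4599.33 − 1950 − 1659.4·1.4 = 0 → A_y = -326.2 lb.
ΣF_x = 0: no horizontal applied forces, so A_x = 0.

A_x = 0, A_y = -326.2 lb, C_y = 4599 lb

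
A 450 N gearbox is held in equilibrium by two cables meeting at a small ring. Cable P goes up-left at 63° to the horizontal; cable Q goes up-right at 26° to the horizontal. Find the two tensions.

ΣF_x = 0: −T_P·cos63° + T_Q·cos26° = 0 → T_Q = 0.505111·T_P.
ΣF_y = 0: T_P·sin63° + T_Q·sin26° = 450.
Substitute: T_P·(0.891007 + 0.505111·0.438371) = 450 → T_P = 404.519 ≈ 404.5 N.
Then T_Q = 0.505111 × 404.519 = 204.3 N.

T_P = 404.5 N, T_Q = 204.3 N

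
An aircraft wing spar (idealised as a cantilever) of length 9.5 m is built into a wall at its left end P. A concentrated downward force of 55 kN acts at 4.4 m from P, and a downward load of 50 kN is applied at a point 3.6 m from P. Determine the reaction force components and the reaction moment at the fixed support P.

ΣF_x = 0: P_x = 0.
ΣF_y = 0: P_y − 55 − 50 = 0 → P_y = 105.0 kN.
ΣM about P: M_P − 55·4.4 − 50·3.6 = 0 → M_P = 422.0 kN·m.

P_x = 0, P_y = 105.0 kN, M_P = 422.0 kN·m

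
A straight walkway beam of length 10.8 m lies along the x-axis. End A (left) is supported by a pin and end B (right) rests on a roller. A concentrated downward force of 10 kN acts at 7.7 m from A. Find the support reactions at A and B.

Taking moments about A: B_y·10.8 − 10·7.7 = 0 → B_y = 77/10.8 = 7.12963 ≈ 7.130 kN.
ΣF_y = 0: A_y + 7.12963 − 10 = 0 → A_y = 2.870 kN.
ΣF_x = 0: no horizontal applied forces, so A_x = 0.

A_x = 0, A_y = 2.870 kN, B_y = 7.130 kN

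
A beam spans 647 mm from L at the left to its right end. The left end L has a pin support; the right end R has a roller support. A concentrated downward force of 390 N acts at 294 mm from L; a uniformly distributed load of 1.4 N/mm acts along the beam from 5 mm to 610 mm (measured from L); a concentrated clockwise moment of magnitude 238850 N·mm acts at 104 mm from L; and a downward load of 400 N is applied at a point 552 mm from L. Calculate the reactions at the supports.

Resultant of the distributed load: 1.4 × 605 = 847 N at 307.5 mm from L.
ΣM about L: R_y·647 − 390·294 − (1.4·605)·307.5 − 238850 − 400·552 = 0 → R_y = 834762.5/647 = 1290.2 ≈ 1290 N.
ΣF_y = 0: L_y + 1290.2 − 390 − 1.4·605 − 400 = 0 → L_y = 346.8 N.
ΣF_x = 0: no horizontal applied forces, so L_x = 0.

L_x = 0, L_y = 346.8 N, R_y = 1290 N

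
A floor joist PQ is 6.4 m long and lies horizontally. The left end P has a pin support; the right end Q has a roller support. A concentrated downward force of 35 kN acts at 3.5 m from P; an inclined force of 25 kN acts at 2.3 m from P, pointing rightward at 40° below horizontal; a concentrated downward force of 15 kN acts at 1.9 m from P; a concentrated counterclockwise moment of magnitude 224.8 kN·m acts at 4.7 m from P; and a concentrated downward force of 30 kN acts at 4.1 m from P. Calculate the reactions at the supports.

P_x = -19.15 kN, P_y = 82.61 kN, Q_y = 13.46 kN

ΣM about P: Q_y·6.4 − 35·3.5 − 25·sin40°·2.3 − 15·1.9 + 224.8 − 30·4.1 = 0 → Q_y = 86.1603/6.4 = 13.4625 ≈ 13.46 kN.
ΣF_y = 0: P_y + 13.4625 − 35 − 25·sin40° − 15 − 30 = 0 → P_y = 82.61 kN.
ΣF_x = 0: P_x + 25·cos40° = 0 → P_x = -19.15 kN.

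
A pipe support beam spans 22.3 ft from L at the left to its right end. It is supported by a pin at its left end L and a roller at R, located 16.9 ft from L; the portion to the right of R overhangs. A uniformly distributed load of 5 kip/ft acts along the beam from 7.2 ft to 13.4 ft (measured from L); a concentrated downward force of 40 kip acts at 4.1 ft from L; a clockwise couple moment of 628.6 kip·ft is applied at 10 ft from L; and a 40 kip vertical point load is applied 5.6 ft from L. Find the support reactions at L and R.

L_x = 0, L_y = 31.95 kip, R_y = 79.05 kip

Resultant of the distributed load: 5 × 6.2 = 31 kip at 10.3 ft from L.
Taking moments about L: R_y·16.9 − (5·6.2)·10.3 − 40·4.1 − 628.6 − 40·5.6 = 0 → R_y = 1335.9/16.9 = 79.0473 ≈ 79.05 kip.
ΣF_y = 0: L_y + 79.0473 − 5·6.2 − 40 − 40 = 0 → L_y = 31.95 kip.
ΣF_x = 0: no horizontal applied forces, so L_x = 0.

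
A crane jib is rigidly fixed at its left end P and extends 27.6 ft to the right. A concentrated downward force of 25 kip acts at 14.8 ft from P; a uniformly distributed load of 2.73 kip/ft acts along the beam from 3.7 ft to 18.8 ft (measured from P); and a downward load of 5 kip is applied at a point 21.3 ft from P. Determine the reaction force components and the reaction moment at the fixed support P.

P_x = 0, P_y = 71.22 kip, M_P = 940.3 kip·ft

Resultant of the distributed load: 2.73 × 15.1 = 41.223 kip at 11.25 ft from P.
ΣF_x = 0: P_x = 0.
ΣF_y = 0: P_y − 25 − 2.73·15.1 − 5 = 0 → P_y = 71.22 kip.
ΣM about P: M_P − 25·14.8 − (2.73·15.1)·11.25 − 5·21.3 = 0 → M_P = 940.3 kip·ft.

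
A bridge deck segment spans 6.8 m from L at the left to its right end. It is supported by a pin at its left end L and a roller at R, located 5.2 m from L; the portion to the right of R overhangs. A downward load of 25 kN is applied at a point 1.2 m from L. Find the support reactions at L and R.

L_x = 0, L_y = 19.23 kN, R_y = 5.769 kN

ΣM about L: R_y·5.2 − 25·1.2 = 0 → R_y = 30/5.2 = 5.76923 ≈ 5.769 kN.
ΣF_y = 0: L_y + 5.76923 − 25 = 0 → L_y = 19.23 kN.
ΣF_x = 0: no horizontal applied forces, so L_x = 0.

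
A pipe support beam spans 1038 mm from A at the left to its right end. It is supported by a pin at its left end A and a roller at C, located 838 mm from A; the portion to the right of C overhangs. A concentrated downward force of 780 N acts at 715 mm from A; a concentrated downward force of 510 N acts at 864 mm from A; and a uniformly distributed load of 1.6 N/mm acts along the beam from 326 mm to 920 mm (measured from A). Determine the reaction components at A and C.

Resultant of the distributed load: 1.6 × 594 = 950.4 N at 623 mm from A.
Moments about A: C_y·838 − 780·715 − 510·864 − (1.6·594)·623 = 0 → C_y = 1590439.2/838 = 1897.9 ≈ 1898 N.
ΣF_y = 0: A_y + 1897.9 − 780 − 510 − 1.6·594 = 0 → A_y = 342.5 N.
ΣF_x = 0: no horizontal applied forces, so A_x = 0.

A_x = 0, A_y = 342.5 N, C_y = 1898 N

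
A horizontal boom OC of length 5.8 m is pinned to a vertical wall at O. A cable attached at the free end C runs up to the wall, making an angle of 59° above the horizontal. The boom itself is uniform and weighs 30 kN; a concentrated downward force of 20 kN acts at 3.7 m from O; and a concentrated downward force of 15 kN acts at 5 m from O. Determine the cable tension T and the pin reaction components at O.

T = 47.47 kN, O_x = 24.45 kN, O_y = 24.31 kN

ΣM about O: T·sin59°·5.8 − 30·2.9 − 20·3.7 − 15·5 = 0 → T = 236/(5.8·0.857167) = 47.4699 ≈ 47.47 kN.
ΣF_x = 0: O_x − T·cos59° = 0 → O_x = 47.4699 × 0.515038 = 24.45 kN.
ΣF_y = 0: O_y + T·sin59° − 30 − 20 − 15 = 0 → O_y = 65 − 47.4699 × 0.857167 = 24.31 kN.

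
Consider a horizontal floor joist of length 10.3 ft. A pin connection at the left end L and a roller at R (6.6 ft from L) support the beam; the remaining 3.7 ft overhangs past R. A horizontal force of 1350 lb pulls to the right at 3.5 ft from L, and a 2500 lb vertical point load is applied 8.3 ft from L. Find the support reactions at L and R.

ΣM about L: R_y·6.6 − 2500·8.3 = 0 → R_y = 20750/6.6 = 3143.94 ≈ 3144 lb.
ΣF_y = 0: L_y + 3143.94 − 2500 = 0 → L_y = -643.9 lb.
ΣF_x = 0: L_x + 1350 = 0 → L_x = -1350 lb.

L_x = -1350 lb, L_y = -643.9 lb, R_y = 3144 lb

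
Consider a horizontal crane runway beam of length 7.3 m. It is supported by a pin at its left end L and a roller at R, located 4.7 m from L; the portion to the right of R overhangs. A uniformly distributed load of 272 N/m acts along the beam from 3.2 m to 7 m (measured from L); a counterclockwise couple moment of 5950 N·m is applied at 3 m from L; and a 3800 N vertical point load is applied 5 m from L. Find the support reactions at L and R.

Resultant of the distributed load: 272 × 3.8 = 1033.6 N at 5.1 m from L.
Taking moments about L: R_y·4.7 − (272·3.8)·5.1 + 5950 − 3800·5 = 0 → R_y = 18321.36/4.7 = 3898.16 ≈ 3898 N.
ΣF_y = 0: L_y + 3898.16 − 272·3.8 − 3800 = 0 → L_y = 935.4 N.
ΣF_x = 0: no horizontal applied forces, so L_x = 0.

L_x = 0, L_y = 935.4 N, R_y = 3898 N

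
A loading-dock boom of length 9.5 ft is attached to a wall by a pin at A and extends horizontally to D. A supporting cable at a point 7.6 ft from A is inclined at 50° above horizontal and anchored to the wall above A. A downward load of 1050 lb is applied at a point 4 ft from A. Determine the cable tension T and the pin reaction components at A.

ΣM about A: T·sin50°·7.6 − 1050·4 = 0 → T = 4200/(7.6·0.766044) = 721.41 ≈ 721.4 lb.
ΣF_x = 0: A_x − T·cos50° = 0 → A_x = 721.41 × 0.642788 = 463.7 lb.
ΣF_y = 0: A_y + T·sin50° − 1050 = 0 → A_y = 1050 − 721.41 × 0.766044 = 497.4 lb.

T = 721.4 lb, A_x = 463.7 lb, A_y = 497.4 lb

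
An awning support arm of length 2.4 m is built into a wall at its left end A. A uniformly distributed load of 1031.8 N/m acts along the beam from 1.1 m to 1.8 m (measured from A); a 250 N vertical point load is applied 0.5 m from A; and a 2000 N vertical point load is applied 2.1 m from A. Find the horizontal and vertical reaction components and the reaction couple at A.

A_x = 0, A_y = 2972 N, M_A = 5372 N·m

Resultant of the distributed load: 1031.8 × 0.7 = 722.26 N at 1.45 m from A.
ΣF_x = 0: A_x = 0.
ΣF_y = 0: A_y − 1031.8·0.7 − 250 − 2000 = 0 → A_y = 2972 N.
ΣM about A: M_A − (1031.8·0.7)·1.45 − 250·0.5 − 2000·2.1 = 0 → M_A = 5372 N·m.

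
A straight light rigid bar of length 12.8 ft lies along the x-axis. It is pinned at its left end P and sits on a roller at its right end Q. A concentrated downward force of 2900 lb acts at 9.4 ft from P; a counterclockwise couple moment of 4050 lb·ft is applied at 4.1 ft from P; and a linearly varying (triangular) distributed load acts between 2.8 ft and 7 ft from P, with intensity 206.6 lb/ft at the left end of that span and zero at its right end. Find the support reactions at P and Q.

Resultant of the triangular load: ½ × 206.6 × 4.2 = 433.86 lb, acting at 4.2 ft from P (one-third of the span from the peak).
Moments about P: Q_y·12.8 − 2900·9.4 + 4050 − (½·206.6·4.2)·4.2 = 0 → Q_y = 25032.212/12.8 = 1955.64 ≈ 1956 lb.
ΣF_y = 0: P_y + 1955.64 − 2900 − ½·206.6·4.2 = 0 → P_y = 1378 lb.
ΣF_x = 0: no horizontal applied forces, so P_x = 0.

P_x = 0, P_y = 1378 lb, Q_y = 1956 lb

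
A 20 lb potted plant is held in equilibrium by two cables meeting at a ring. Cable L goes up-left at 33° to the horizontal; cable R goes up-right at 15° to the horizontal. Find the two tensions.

T_L = 26.00 lb, T_R = 22.57 lb

ΣF_x = 0: −T_L·cos33° + T_R·cos15° = 0 → T_R = 0.868256·T_L.
ΣF_y = 0: T_L·sin33° + T_R·sin15° = 20.
Substitute: T_L·(0.544639 + 0.868256·0.258819) = 20 → T_L = 25.9956 ≈ 26.00 lb.
Then T_R = 0.868256 × 25.9956 = 22.57 lb.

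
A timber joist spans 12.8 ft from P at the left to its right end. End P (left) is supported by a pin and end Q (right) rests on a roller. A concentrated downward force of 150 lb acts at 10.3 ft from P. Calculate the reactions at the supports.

P_x = 0, P_y = 29.30 lb, Q_y = 120.7 lb

ΣM about P: Q_y·12.8 − 150·10.3 = 0 → Q_y = 1545/12.8 = 120.703 ≈ 120.7 lb.
ΣF_y = 0: P_y + 120.703 − 150 = 0 → P_y = 29.30 lb.
ΣF_x = 0: no horizontal applied forces, so P_x = 0.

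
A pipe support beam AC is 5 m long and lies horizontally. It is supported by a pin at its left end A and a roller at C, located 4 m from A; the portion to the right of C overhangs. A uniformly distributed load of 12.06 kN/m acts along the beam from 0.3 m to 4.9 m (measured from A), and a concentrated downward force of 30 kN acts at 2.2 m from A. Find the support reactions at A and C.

Resultant of the distributed load: 12.06 × 4.6 = 55.476 kN at 2.6 m from A.
Taking moments about A: C_y·4 − (12.06·4.6)·2.6 − 30·2.2 = 0 → C_y = 210.2376/4 = 52.5594 ≈ 52.56 kN.
ΣF_y = 0: A_y + 52.5594 − 12.06·4.6 − 30 = 0 → A_y = 32.92 kN.
ΣF_x = 0: no horizontal applied forces, so A_x = 0.

A_x = 0, A_y = 32.92 kN, C_y = 52.56 kN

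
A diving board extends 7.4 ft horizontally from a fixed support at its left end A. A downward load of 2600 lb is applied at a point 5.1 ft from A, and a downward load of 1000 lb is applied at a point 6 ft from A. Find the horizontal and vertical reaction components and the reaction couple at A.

ΣF_x = 0: A_x = 0.
ΣF_y = 0: A_y − 2600 − 1000 = 0 → A_y = 3600 lb.
ΣM about A: M_A − 2600·5.1 − 1000·6 = 0 → M_A = 19260 lb·ft.

A_x = 0, A_y = 3600 lb, M_A = 19260 lb·ft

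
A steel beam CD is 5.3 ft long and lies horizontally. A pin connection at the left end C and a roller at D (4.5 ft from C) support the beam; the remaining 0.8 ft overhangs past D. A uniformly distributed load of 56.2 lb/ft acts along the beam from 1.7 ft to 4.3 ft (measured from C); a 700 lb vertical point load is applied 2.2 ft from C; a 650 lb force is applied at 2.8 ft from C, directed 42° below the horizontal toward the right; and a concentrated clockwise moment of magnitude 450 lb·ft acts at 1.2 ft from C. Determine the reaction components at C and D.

Resultant of the distributed load: 56.2 × 2.6 = 146.12 lb at 3 ft from C.
Moments about C: D_y·4.5 − (56.2·2.6)·3 − 700·2.2 − 650·sin42°·2.8 − 450 = 0 → D_y = 3646.18/4.5 = 810.262 ≈ 810.3 lb.
ΣF_y = 0: C_y + 810.262 − 56.2·2.6 − 700 − 650·sin42° = 0 → C_y = 470.8 lb.
ΣF_x = 0: C_x + 650·cos42° = 0 → C_x = -483.0 lb.

C_x = -483.0 lb, C_y = 470.8 lb, D_y = 810.3 lb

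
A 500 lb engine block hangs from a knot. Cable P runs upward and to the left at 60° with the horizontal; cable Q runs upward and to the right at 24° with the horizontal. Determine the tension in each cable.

ΣF_x = 0: −T_P·cos60° + T_Q·cos24° = 0 → T_Q = 0.547318·T_P.
ΣF_y = 0: T_P·sin60° + T_Q·sin24° = 500.
Substitute: T_P·(0.866025 + 0.547318·0.406737) = 500 → T_P = 459.289 ≈ 459.3 lb.
Then T_Q = 0.547318 × 459.289 = 251.4 lb.

T_P = 459.3 lb, T_Q = 251.4 lb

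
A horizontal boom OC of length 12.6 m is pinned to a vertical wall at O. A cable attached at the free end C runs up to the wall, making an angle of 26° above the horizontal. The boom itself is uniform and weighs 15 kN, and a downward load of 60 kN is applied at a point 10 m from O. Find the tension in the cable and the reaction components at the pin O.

T = 125.7 kN, O_x = 113.0 kN, O_y = 19.88 kN

ΣM about O: T·sin26°·12.6 − 15·6.3 − 60·10 = 0 → T = 694.5/(12.6·0.438371) = 125.736 ≈ 125.7 kN.
ΣF_x = 0: O_x − T·cos26° = 0 → O_x = 125.736 × 0.898794 = 113.0 kN.
ΣF_y = 0: O_y + T·sin26° − 15 − 60 = 0 → O_y = 75 − 125.736 × 0.438371 = 19.88 kN.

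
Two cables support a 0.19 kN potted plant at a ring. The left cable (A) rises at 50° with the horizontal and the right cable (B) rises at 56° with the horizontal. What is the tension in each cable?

T_A = 0.1105 kN, T_B = 0.1271 kN

ΣF_x = 0: −T_A·cos50° + T_B·cos56° = 0 → T_B = 1.14949·T_A.
ΣF_y = 0: T_A·sin50° + T_B·sin56° = 0.19.
Substitute: T_A·(0.766044 + 1.14949·0.829038) = 0.19 → T_A = 0.110528 ≈ 0.1105 kN.
Then T_B = 1.14949 × 0.110528 = 0.1271 kN.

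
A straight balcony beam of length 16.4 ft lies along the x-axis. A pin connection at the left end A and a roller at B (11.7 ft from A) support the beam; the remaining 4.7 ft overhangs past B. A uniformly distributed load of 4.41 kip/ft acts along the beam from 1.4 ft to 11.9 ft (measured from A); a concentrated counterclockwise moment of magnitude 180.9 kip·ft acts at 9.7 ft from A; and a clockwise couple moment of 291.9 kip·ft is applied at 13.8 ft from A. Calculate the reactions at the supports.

A_x = 0, A_y = 10.50 kip, B_y = 35.81 kip

Resultant of the distributed load: 4.41 × 10.5 = 46.305 kip at 6.65 ft from A.
ΣM about A: B_y·11.7 − (4.41·10.5)·6.65 + 180.9 − 291.9 = 0 → B_y = 418.92825/11.7 = 35.8058 ≈ 35.81 kip.
ΣF_y = 0: A_y + 35.8058 − 4.41·10.5 = 0 → A_y = 10.50 kip.
ΣF_x = 0: no horizontal applied forces, so A_x = 0.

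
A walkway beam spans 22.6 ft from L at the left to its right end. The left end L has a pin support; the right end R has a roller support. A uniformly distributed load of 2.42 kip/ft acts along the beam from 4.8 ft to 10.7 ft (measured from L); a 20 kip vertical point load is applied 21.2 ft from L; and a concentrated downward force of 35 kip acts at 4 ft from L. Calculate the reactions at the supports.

L_x = 0, L_y = 39.43 kip, R_y = 29.85 kip

Resultant of the distributed load: 2.42 × 5.9 = 14.278 kip at 7.75 ft from L.
Taking moments about L: R_y·22.6 − (2.42·5.9)·7.75 − 20·21.2 − 35·4 = 0 → R_y = 674.6545/22.6 = 29.852 ≈ 29.85 kip.
ΣF_y = 0: L_y + 29.852 − 2.42·5.9 − 20 − 35 = 0 → L_y = 39.43 kip.
ΣF_x = 0: no horizontal applied forces, so L_x = 0.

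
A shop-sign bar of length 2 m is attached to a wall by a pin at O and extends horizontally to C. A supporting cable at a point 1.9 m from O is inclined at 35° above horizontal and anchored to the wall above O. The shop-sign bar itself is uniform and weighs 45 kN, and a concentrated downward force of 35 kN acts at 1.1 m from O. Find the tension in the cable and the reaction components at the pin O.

T = 76.62 kN, O_x = 62.76 kN, O_y = 36.05 kN

ΣM about O: T·sin35°·1.9 − 45·1 − 35·1.1 = 0 → T = 83.5/(1.9·0.573576) = 76.62 kN.
ΣF_x = 0: O_x − T·cos35° = 0 → O_x = 76.62 × 0.819152 = 62.76 kN.
ΣF_y = 0: O_y + T·sin35° − 45 − 35 = 0 → O_y = 80 − 76.62 × 0.573576 = 36.05 kN.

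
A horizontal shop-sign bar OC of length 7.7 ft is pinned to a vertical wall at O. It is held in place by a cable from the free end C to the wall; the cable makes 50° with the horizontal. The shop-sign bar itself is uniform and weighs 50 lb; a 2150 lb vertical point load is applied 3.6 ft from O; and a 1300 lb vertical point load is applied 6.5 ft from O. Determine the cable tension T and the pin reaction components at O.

T = 2777 lb, O_x = 1785 lb, O_y = 1372 lb

ΣM about O: T·sin50°·7.7 − 50·3.85 − 2150·3.6 − 1300·6.5 = 0 → T = 16382.5/(7.7·0.766044) = 2777.38 ≈ 2777 lb.
ΣF_x = 0: O_x − T·cos50° = 0 → O_x = 2777.38 × 0.642788 = 1785 lb.
ΣF_y = 0: O_y + T·sin50° − 50 − 2150 − 1300 = 0 → O_y = 3500 − 2777.38 × 0.766044 = 1372 lb.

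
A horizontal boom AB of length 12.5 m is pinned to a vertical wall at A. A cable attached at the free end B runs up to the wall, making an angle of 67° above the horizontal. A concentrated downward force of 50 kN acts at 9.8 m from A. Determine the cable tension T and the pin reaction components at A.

ΣM about A: T·sin67°·12.5 − 50·9.8 = 0 → T = 490/(12.5·0.920505) = 42.5853 ≈ 42.59 kN.
ΣF_x = 0: A_x − T·cos67° = 0 → A_x = 42.5853 × 0.390731 = 16.64 kN.
ΣF_y = 0: A_y + T·sin67° − 50 = 0 → A_y = 50 − 42.5853 × 0.920505 = 10.80 kN.

T = 42.59 kN, A_x = 16.64 kN, A_y = 10.80 kN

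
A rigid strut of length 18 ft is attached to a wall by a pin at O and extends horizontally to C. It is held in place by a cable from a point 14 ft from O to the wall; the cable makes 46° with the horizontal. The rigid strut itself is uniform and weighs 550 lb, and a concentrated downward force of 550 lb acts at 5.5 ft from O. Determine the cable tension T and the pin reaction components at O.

T = 791.9 lb, O_x = 550.1 lb, O_y = 530.4 lb

ΣM about O: T·sin46°·14 − 550·9 − 550·5.5 = 0 → T = 7975/(14·0.71934) = 791.897 ≈ 791.9 lb.
ΣF_x = 0: O_x − T·cos46° = 0 → O_x = 791.897 × 0.694658 = 550.1 lb.
ΣF_y = 0: O_y + T·sin46° − 550 − 550 = 0 → O_y = 1100 − 791.897 × 0.71934 = 530.4 lb.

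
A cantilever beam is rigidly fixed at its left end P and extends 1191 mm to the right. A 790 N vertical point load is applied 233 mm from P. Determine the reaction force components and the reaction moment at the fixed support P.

P_x = 0, P_y = 790.0 N, M_P = 184100 N·mm

ΣF_x = 0: P_x = 0.
ΣF_y = 0: P_y − 790 = 0 → P_y = 790.0 N.
ΣM about P: M_P − 790·233 = 0 → M_P = 184100 N·mm.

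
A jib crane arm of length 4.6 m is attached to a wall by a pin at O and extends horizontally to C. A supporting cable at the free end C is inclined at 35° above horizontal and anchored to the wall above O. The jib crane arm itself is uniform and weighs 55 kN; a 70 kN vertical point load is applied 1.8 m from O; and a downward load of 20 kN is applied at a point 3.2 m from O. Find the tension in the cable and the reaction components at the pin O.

T = 120.0 kN, O_x = 98.26 kN, O_y = 76.20 kN

ΣM about O: T·sin35°·4.6 − 55·2.3 − 70·1.8 − 20·3.2 = 0 → T = 316.5/(4.6·0.573576) = 119.957 ≈ 120.0 kN.
ΣF_x = 0: O_x − T·cos35° = 0 → O_x = 119.957 × 0.819152 = 98.26 kN.
ΣF_y = 0: O_y + T·sin35° − 55 − 70 − 20 = 0 → O_y = 145 − 119.957 × 0.573576 = 76.20 kN.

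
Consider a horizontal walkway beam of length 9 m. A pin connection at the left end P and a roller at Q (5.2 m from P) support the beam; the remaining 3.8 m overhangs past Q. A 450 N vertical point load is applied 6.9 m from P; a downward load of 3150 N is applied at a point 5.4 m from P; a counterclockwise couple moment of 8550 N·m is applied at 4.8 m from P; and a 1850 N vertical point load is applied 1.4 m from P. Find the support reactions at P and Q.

ΣM about P: Q_y·5.2 − 450·6.9 − 3150·5.4 + 8550 − 1850·1.4 = 0 → Q_y = 14155/5.2 = 2722.12 ≈ 2722 N.
ΣF_y = 0: P_y + 2722.12 − 450 − 3150 − 1850 = 0 → P_y = 2728 N.
ΣF_x = 0: no horizontal applied forces, so P_x = 0.

P_x = 0, P_y = 2728 N, Q_y = 2722 N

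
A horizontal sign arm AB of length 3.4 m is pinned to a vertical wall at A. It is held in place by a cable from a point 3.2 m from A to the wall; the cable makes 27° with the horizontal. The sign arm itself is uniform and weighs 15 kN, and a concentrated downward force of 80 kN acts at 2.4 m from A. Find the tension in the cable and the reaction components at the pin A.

T = 149.7 kN, A_x = 133.4 kN, A_y = 27.03 kN

ΣM about A: T·sin27°·3.2 − 15·1.7 − 80·2.4 = 0 → T = 217.5/(3.2·0.45399) = 149.714 ≈ 149.7 kN.
ΣF_x = 0: A_x − T·cos27° = 0 → A_x = 149.714 × 0.891007 = 133.4 kN.
ΣF_y = 0: A_y + T·sin27° − 15 − 80 = 0 → A_y = 95 − 149.714 × 0.45399 = 27.03 kN.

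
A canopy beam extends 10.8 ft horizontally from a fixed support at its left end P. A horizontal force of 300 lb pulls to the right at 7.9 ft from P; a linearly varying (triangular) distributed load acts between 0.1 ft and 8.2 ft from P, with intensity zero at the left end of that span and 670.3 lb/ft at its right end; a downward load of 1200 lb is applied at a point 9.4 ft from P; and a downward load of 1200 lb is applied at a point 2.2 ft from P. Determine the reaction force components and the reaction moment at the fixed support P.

Resultant of the triangular load: ½ × 670.3 × 8.1 = 2714.715 lb, acting at 5.5 ft from P (one-third of the span from the peak).
ΣF_x = 0: P_x + 300 = 0 → P_x = -300.0 lb.
ΣF_y = 0: P_y − ½·670.3·8.1 − 1200 − 1200 = 0 → P_y = 5115 lb.
ΣM about P: M_P − (½·670.3·8.1)·5.5 − 1200·9.4 − 1200·2.2 = 0 → M_P = 28850 lb·ft.

P_x = -300.0 lb, P_y = 5115 lb, M_P = 28850 lb·ft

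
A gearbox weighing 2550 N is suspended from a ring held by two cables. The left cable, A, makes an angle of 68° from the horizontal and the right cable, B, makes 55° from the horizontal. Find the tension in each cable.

ΣF_x = 0: −T_A·cos68° + T_B·cos55° = 0 → T_B = 0.653107·T_A.
ΣF_y = 0: T_A·sin68° + T_B·sin55° = 2550.
Substitute: T_A·(0.927184 + 0.653107·0.819152) = 2550 → T_A = 1743.97 ≈ 1744 N.
Then T_B = 0.653107 × 1743.97 = 1139 N.

T_A = 1744 N, T_B = 1139 N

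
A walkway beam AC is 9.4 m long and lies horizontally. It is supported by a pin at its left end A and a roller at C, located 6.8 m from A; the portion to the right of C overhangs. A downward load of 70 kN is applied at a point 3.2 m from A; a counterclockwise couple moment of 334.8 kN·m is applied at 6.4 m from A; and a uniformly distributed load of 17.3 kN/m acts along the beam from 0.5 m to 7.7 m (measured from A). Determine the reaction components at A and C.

A_x = 0, A_y = 135.8 kN, C_y = 58.81 kN

Resultant of the distributed load: 17.3 × 7.2 = 124.56 kN at 4.1 m from A.
Taking moments about A: C_y·6.8 − 70·3.2 + 334.8 − (17.3·7.2)·4.1 = 0 → C_y = 399.896/6.8 = 58.8082 ≈ 58.81 kN.
ΣF_y = 0: A_y + 58.8082 − 70 − 17.3·7.2 = 0 → A_y = 135.8 kN.
ΣF_x = 0: no horizontal applied forces, so A_x = 0.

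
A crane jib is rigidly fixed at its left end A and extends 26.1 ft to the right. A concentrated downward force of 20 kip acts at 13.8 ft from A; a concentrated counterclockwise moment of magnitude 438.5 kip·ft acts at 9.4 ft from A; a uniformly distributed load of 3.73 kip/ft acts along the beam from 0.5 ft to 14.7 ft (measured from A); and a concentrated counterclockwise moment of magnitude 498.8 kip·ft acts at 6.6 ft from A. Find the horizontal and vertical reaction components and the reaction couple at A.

A_x = 0, A_y = 72.97 kip, M_A = -258.8 kip·ft

Resultant of the distributed load: 3.73 × 14.2 = 52.966 kip at 7.6 ft from A.
ΣF_x = 0: A_x = 0.
ΣF_y = 0: A_y − 20 − 3.73·14.2 = 0 → A_y = 72.97 kip.
ΣM about A: M_A − 20·13.8 + 438.5 − (3.73·14.2)·7.6 + 498.8 = 0 → M_A = -258.8 kip·ft.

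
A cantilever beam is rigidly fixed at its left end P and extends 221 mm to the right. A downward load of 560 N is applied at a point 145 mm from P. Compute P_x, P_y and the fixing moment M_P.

P_x = 0, P_y = 560.0 N, M_P = 81200 N·mm

ΣF_x = 0: P_x = 0.
ΣF_y = 0: P_y − 560 = 0 → P_y = 560.0 N.
ΣM about P: M_P − 560·145 = 0 → M_P = 81200 N·mm.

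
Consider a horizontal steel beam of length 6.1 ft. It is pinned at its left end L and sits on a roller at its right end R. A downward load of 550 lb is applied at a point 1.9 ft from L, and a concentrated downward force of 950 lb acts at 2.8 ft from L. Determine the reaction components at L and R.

L_x = 0, L_y = 892.6 lb, R_y = 607.4 lb

ΣM about L: R_y·6.1 − 550·1.9 − 950·2.8 = 0 → R_y = 3705/6.1 = 607.377 ≈ 607.4 lb.
ΣF_y = 0: L_y + 607.377 − 550 − 950 = 0 → L_y = 892.6 lb.
ΣF_x = 0: no horizontal applied forces, so L_x = 0.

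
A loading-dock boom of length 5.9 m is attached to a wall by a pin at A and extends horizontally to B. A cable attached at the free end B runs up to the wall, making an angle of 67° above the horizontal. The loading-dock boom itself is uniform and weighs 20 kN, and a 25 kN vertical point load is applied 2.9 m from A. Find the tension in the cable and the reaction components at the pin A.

ΣM about A: T·sin67°·5.9 − 20·2.95 − 25·2.9 = 0 → T = 131.5/(5.9·0.920505) = 24.2129 ≈ 24.21 kN.
ΣF_x = 0: A_x − T·cos67° = 0 → A_x = 24.2129 × 0.390731 = 9.461 kN.
ΣF_y = 0: A_y + T·sin67° − 20 − 25 = 0 → A_y = 45 − 24.2129 × 0.920505 = 22.71 kN.

T = 24.21 kN, A_x = 9.461 kN, A_y = 22.71 kN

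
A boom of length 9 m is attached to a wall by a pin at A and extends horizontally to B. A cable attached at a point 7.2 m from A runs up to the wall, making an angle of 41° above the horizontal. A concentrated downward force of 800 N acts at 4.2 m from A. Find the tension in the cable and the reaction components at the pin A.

ΣM about A: T·sin41°·7.2 − 800·4.2 = 0 → T = 3360/(7.2·0.656059) = 711.318 ≈ 711.3 N.
ΣF_x = 0: A_x − T·cos41° = 0 → A_x = 711.318 × 0.75471 = 536.8 N.
ΣF_y = 0: A_y + T·sin41° − 800 = 0 → A_y = 800 − 711.318 × 0.656059 = 333.3 N.

T = 711.3 N, A_x = 536.8 N, A_y = 333.3 N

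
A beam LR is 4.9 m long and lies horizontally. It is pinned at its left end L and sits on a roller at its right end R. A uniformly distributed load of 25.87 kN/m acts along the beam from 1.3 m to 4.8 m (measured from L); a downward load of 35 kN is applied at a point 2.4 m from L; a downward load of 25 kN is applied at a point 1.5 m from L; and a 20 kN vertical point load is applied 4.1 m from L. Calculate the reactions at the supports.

L_x = 0, L_y = 72.65 kN, R_y = 97.89 kN

Resultant of the distributed load: 25.87 × 3.5 = 90.545 kN at 3.05 m from L.
ΣM about L: R_y·4.9 − (25.87·3.5)·3.05 − 35·2.4 − 25·1.5 − 20·4.1 = 0 → R_y = 479.66225/4.9 = 97.8903 ≈ 97.89 kN.
ΣF_y = 0: L_y + 97.8903 − 25.87·3.5 − 35 − 25 − 20 = 0 → L_y = 72.65 kN.
ΣF_x = 0: no horizontal applied forces, so L_x = 0.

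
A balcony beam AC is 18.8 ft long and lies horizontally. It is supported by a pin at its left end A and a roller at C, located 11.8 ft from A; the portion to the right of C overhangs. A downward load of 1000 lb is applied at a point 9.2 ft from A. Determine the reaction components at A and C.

ΣM about A: C_y·11.8 − 1000·9.2 = 0 → C_y = 9200/11.8 = 779.661 ≈ 779.7 lb.
ΣF_y = 0: A_y + 779.661 − 1000 = 0 → A_y = 220.3 lb.
ΣF_x = 0: no horizontal applied forces, so A_x = 0.

A_x = 0, A_y = 220.3 lb, C_y = 779.7 lb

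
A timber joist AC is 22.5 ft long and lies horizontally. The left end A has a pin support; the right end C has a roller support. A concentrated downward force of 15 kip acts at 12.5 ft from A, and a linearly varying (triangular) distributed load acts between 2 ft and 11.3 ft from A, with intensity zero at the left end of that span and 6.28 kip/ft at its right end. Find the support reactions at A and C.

A_x = 0, A_y = 25.23 kip, C_y = 18.98 kip

Resultant of the triangular load: ½ × 6.28 × 9.3 = 29.202 kip, acting at 8.2 ft from A (one-third of the span from the peak).
Taking moments about A: C_y·22.5 − 15·12.5 − (½·6.28·9.3)·8.2 = 0 → C_y = 426.9564/22.5 = 18.9758 ≈ 18.98 kip.
ΣF_y = 0: A_y + 18.9758 − 15 − ½·6.28·9.3 = 0 → A_y = 25.23 kip.
ΣF_x = 0: no horizontal applied forces, so A_x = 0.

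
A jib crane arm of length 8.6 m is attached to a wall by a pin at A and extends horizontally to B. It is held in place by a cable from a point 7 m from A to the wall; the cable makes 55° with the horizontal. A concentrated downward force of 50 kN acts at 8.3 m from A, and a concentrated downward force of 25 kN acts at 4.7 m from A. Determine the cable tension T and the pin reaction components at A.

ΣM about A: T·sin55°·7 − 50·8.3 − 25·4.7 = 0 → T = 532.5/(7·0.819152) = 92.8661 ≈ 92.87 kN.
ΣF_x = 0: A_x − T·cos55° = 0 → A_x = 92.8661 × 0.573576 = 53.27 kN.
ΣF_y = 0: A_y + T·sin55° − 50 − 25 = 0 → A_y = 75 − 92.8661 × 0.819152 = -1.071 kN.

T = 92.87 kN, A_x = 53.27 kN, A_y = -1.071 kN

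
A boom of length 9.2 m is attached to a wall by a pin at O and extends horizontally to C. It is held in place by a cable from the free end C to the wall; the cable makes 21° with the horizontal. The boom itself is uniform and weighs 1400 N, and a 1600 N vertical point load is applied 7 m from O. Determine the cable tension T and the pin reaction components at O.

T = 5350 N, O_x = 4995 N, O_y = 1083 N

ΣM about O: T·sin21°·9.2 − 1400·4.6 − 1600·7 = 0 → T = 17640/(9.2·0.358368) = 5350.34 ≈ 5350 N.
ΣF_x = 0: O_x − T·cos21° = 0 → O_x = 5350.34 × 0.93358 = 4995 N.
ΣF_y = 0: O_y + T·sin21° − 1400 − 1600 = 0 → O_y = 3000 − 5350.34 × 0.358368 = 1083 N.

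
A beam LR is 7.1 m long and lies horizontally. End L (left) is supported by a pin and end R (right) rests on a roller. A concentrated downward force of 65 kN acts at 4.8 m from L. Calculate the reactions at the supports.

Moments about L: R_y·7.1 − 65·4.8 = 0 → R_y = 312/7.1 = 43.9437 ≈ 43.94 kN.
ΣF_y = 0: L_y + 43.9437 − 65 = 0 → L_y = 21.06 kN.
ΣF_x = 0: no horizontal applied forces, so L_x = 0.

L_x = 0, L_y = 21.06 kN, R_y = 43.94 kN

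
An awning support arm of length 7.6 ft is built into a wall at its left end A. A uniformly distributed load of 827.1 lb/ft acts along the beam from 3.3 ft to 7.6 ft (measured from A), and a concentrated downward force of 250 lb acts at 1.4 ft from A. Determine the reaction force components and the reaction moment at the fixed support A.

Resultant of the distributed load: 827.1 × 4.3 = 3556.53 lb at 5.45 ft from A.
ΣF_x = 0: A_x = 0.
ΣF_y = 0: A_y − 827.1·4.3 − 250 = 0 → A_y = 3807 lb.
ΣM about A: M_A − (827.1·4.3)·5.45 − 250·1.4 = 0 → M_A = 19730 lb·ft.

A_x = 0, A_y = 3807 lb, M_A = 19730 lb·ft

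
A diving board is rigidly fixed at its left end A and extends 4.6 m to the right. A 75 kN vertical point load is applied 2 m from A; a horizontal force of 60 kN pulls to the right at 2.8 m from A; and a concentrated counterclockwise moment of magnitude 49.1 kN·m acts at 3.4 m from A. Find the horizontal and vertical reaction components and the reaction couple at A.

A_x = -60.00 kN, A_y = 75.00 kN, M_A = 100.9 kN·m

ΣF_x = 0: A_x + 60 = 0 → A_x = -60.00 kN.
ΣF_y = 0: A_y − 75 = 0 → A_y = 75.00 kN.
ΣM about A: M_A − 75·2 + 49.1 = 0 → M_A = 100.9 kN·m.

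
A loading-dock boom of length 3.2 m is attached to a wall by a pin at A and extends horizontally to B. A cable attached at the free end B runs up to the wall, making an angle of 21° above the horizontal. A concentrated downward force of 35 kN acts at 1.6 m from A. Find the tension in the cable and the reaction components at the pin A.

T = 48.83 kN, A_x = 45.59 kN, A_y = 17.50 kN

ΣM about A: T·sin21°·3.2 − 35·1.6 = 0 → T = 56/(3.2·0.358368) = 48.8325 ≈ 48.83 kN.
ΣF_x = 0: A_x − T·cos21° = 0 → A_x = 48.8325 × 0.93358 = 45.59 kN.
ΣF_y = 0: A_y + T·sin21° − 35 = 0 → A_y = 35 − 48.8325 × 0.358368 = 17.50 kN.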